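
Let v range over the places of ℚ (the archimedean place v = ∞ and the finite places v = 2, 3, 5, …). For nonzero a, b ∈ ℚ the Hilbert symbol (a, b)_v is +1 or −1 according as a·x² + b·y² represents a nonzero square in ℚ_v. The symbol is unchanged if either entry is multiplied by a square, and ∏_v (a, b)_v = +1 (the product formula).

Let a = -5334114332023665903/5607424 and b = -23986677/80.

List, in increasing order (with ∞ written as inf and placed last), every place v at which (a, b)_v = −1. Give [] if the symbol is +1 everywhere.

[5, 17, 23, inf]

Mod squares: a ≡ -23, b ≡ -5865. Check v ∈ {∞, 2, 3, 5, 11, 13, 17, 23, 29, 37}.
v=∞: -23 < 0 and -5865 < 0  ⇒  (a,b)_∞ = -1.
v=37: a=37^-2·(≡31), b=37^0·(≡15) mod 37; (31|37)=-1, (15|37)=-1; (−1)^{-2·0·18}·(-1)^0·(-1)^-2 = +1.
v=3: a=3^6·(≡1), b=3^1·(≡1) mod 3; (1|3)=+1, (1|3)=+1; (−1)^{6·1·1}·(+1)^1·(+1)^6 = +1.
v=13: a=13^2·(≡4), b=13^2·(≡7) mod 13; (4|13)=+1, (7|13)=-1; (−1)^{2·2·6}·(+1)^2·(-1)^2 = +1.
v=29: a=29^2·(≡7), b=29^0·(≡24) mod 29; (7|29)=+1, (24|29)=+1; (−1)^{2·0·14}·(+1)^0·(+1)^2 = +1.
v=11: a=11^4·(≡2), b=11^2·(≡9) mod 11; (2|11)=-1, (9|11)=+1; (−1)^{4·2·5}·(-1)^2·(+1)^4 = +1.
v=23: a=23^3·(≡5), b=23^1·(≡20) mod 23; (5|23)=-1, (20|23)=-1; (−1)^{3·1·11}·(-1)^1·(-1)^3 = -1.
v=17: a=17^2·(≡6), b=17^1·(≡3) mod 17; (6|17)=-1, (3|17)=-1; (−1)^{2·1·8}·(-1)^1·(-1)^2 = -1.
v=2: v_2(a)=-12, v_2(b)=-4; units ≡ 1, 7 (mod 8); ε·ε+αω+βω = 0·1+-12·0+-4·0 ≡ 0  ⇒  (a,b)_2 = +1.
v=5: a=5^0·(≡3), b=5^-1·(≡3) mod 5; (3|5)=-1, (3|5)=-1; (−1)^{0·-1·2}·(-1)^-1·(-1)^0 = -1.
Ram(-23, -5865) = {5, 17, 23, ∞}; no ℚ_5-point on the conic.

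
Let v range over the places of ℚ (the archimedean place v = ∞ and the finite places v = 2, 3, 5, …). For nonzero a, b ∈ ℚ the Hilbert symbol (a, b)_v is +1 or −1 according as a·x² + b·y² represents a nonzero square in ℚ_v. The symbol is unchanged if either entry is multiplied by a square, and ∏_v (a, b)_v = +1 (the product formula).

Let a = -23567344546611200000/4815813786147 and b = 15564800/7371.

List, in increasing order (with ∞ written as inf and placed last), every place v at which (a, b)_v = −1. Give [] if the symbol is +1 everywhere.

[2, 3, 5, 19]

(a, b) ≡ (-285, 3458) mod (ℚ^×)²; places V = {2, 3, 5, 7, 13, 17, 19, ∞}.
(a,b)_13: α=-4, u≡4; β=-1, v≡7 (mod 13); (4|13)=+1, (7|13)=-1; sign (−1)^0·+1^-1·-1^-4 = +1.
(a,b)_∞: sgn(-285)=−, sgn(3458)=+, so +1.
(a,b)_3: α=-5, u≡1; β=-4, v≡2 (mod 3); (1|3)=+1, (2|3)=-1; sign (−1)^0·+1^-4·-1^-5 = -1.
(a,b)_5: α=5, u≡3; β=2, v≡2 (mod 5); (3|5)=-1, (2|5)=-1; sign (−1)^0·-1^2·-1^5 = -1.
(a,b)_2: α=40, β=15; u≡3, v≡1 (mod 8); ε(u)ε(v)=1·0, αω(v)=40·0, βω(u)=15·1; sum ≡ 1  ⇒  -1.
(a,b)_17: α=-2, u≡8; β=0, v≡11 (mod 17); (8|17)=+1, (11|17)=-1; sign (−1)^0·+1^0·-1^-2 = +1.
(a,b)_7: α=-4, u≡2; β=-1, v≡2 (mod 7); (2|7)=+1, (2|7)=+1; sign (−1)^0·+1^-1·+1^-4 = +1.
(a,b)_19: α=3, u≡1; β=1, v≡4 (mod 19); (1|19)=+1, (4|19)=+1; sign (−1)^1·+1^1·+1^3 = -1.
Ram(-285, 3458) = {2, 3, 5, 19}; no ℚ_2-point on the conic.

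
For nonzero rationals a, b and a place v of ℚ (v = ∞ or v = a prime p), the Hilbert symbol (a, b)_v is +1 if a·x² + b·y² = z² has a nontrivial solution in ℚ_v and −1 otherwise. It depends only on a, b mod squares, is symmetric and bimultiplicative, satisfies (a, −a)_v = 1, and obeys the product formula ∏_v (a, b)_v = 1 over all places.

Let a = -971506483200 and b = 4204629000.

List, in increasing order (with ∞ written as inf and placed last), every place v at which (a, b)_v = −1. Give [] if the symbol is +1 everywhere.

[5, 13]

Mod squares: a ≡ -2, b ≡ 4290. Check v ∈ {∞, 2, 3, 5, 11, 13}.
v=∞: -2 < 0 and 4290 > 0  ⇒  (a,b)_∞ = +1.
v=13: a=13^0·(≡7), b=13^1·(≡7) mod 13; (7|13)=-1, (7|13)=-1; (−1)^{0·1·6}·(-1)^1·(-1)^0 = -1.
v=5: a=5^2·(≡2), b=5^3·(≡2) mod 5; (2|5)=-1, (2|5)=-1; (−1)^{2·3·2}·(-1)^3·(-1)^2 = -1.
v=3: a=3^4·(≡1), b=3^5·(≡2) mod 3; (1|3)=+1, (2|3)=-1; (−1)^{4·5·1}·(+1)^5·(-1)^4 = +1.
v=11: a=11^4·(≡1), b=11^3·(≡9) mod 11; (1|11)=+1, (9|11)=+1; (−1)^{4·3·5}·(+1)^3·(+1)^4 = +1.
v=2: v_2(a)=15, v_2(b)=3; units ≡ 7, 1 (mod 8); ε·ε+αω+βω = 1·0+15·0+3·0 ≡ 0  ⇒  (a,b)_2 = +1.
(-2, 4290 / ℚ) ramifies at {5, 13}: a division algebra.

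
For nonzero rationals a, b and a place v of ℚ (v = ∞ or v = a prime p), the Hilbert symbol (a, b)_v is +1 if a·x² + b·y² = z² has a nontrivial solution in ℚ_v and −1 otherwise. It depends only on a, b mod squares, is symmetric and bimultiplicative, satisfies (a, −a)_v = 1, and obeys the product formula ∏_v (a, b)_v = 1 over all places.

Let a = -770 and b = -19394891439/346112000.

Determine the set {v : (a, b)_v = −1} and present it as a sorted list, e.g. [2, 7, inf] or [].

Mod squares: a ≡ -770, b ≡ -1155. Check v ∈ {∞, 2, 3, 5, 7, 11, 13, 17}.
v=13: a=13^0·(≡10), b=13^-2·(≡2) mod 13; (10|13)=+1, (2|13)=-1; (−1)^{0·-2·6}·(+1)^-2·(-1)^0 = +1.
v=∞: -770 < 0 and -1155 < 0  ⇒  (a,b)_∞ = -1.
v=17: a=17^0·(≡12), b=17^2·(≡8) mod 17; (12|17)=-1, (8|17)=+1; (−1)^{0·2·8}·(-1)^2·(+1)^0 = +1.
v=3: a=3^0·(≡1), b=3^1·(≡2) mod 3; (1|3)=+1, (2|3)=-1; (−1)^{0·1·1}·(+1)^1·(-1)^0 = +1.
v=7: a=7^1·(≡2), b=7^5·(≡5) mod 7; (2|7)=+1, (5|7)=-1; (−1)^{1·5·3}·(+1)^5·(-1)^1 = +1.
v=2: v_2(a)=1, v_2(b)=-14; units ≡ 7, 5 (mod 8); ε·ε+αω+βω = 1·0+1·1+-14·0 ≡ 1  ⇒  (a,b)_2 = -1.
v=11: a=11^1·(≡7), b=11^3·(≡3) mod 11; (7|11)=-1, (3|11)=+1; (−1)^{1·3·5}·(-1)^3·(+1)^1 = +1.
v=5: a=5^1·(≡1), b=5^-3·(≡1) mod 5; (1|5)=+1, (1|5)=+1; (−1)^{1·-3·2}·(+1)^-3·(+1)^1 = +1.
Ram(-770, -1155) = {2, ∞}; no ℚ_2-point on the conic.

[2, inf]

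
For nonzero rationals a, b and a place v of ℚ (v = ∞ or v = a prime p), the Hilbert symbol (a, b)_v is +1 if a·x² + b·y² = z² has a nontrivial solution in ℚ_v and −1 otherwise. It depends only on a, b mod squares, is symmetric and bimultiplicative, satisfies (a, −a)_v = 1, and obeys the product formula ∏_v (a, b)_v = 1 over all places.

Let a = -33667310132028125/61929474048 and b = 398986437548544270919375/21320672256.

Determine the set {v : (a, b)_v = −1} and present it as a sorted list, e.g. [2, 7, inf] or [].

[2, 29]

Mod squares: a ≡ -10, b ≡ 24679. Check v ∈ {∞, 2, 3, 5, 7, 13, 19, 23, 29, 37, 47}.
v=∞: -10 < 0 and 24679 > 0  ⇒  (a,b)_∞ = +1.
v=23: a=23^2·(≡4), b=23^3·(≡20) mod 23; (4|23)=+1, (20|23)=-1; (−1)^{2·3·11}·(+1)^3·(-1)^2 = +1.
v=19: a=19^2·(≡6), b=19^2·(≡16) mod 19; (6|19)=+1, (16|19)=+1; (−1)^{2·2·9}·(+1)^2·(+1)^2 = +1.
v=3: a=3^-4·(≡2), b=3^-6·(≡1) mod 3; (2|3)=-1, (1|3)=+1; (−1)^{-4·-6·1}·(-1)^-6·(+1)^-4 = +1.
v=37: a=37^2·(≡25), b=37^3·(≡1) mod 37; (25|37)=+1, (1|37)=+1; (−1)^{2·3·18}·(+1)^3·(+1)^2 = +1.
v=7: a=7^2·(≡4), b=7^6·(≡4) mod 7; (4|7)=+1, (4|7)=+1; (−1)^{2·6·3}·(+1)^6·(+1)^2 = +1.
v=29: a=29^2·(≡18), b=29^3·(≡10) mod 29; (18|29)=-1, (10|29)=-1; (−1)^{2·3·14}·(-1)^3·(-1)^2 = -1.
v=2: v_2(a)=-11, v_2(b)=-10; units ≡ 3, 7 (mod 8); ε·ε+αω+βω = 1·1+-11·0+-10·1 ≡ 1  ⇒  (a,b)_2 = -1.
v=13: a=13^-2·(≡9), b=13^-4·(≡5) mod 13; (9|13)=+1, (5|13)=-1; (−1)^{-2·-4·6}·(+1)^-4·(-1)^-2 = +1.
v=47: a=47^-2·(≡1), b=47^0·(≡14) mod 47; (1|47)=+1, (14|47)=+1; (−1)^{-2·0·23}·(+1)^0·(+1)^-2 = +1.
v=5: a=5^5·(≡2), b=5^4·(≡1) mod 5; (2|5)=-1, (1|5)=+1; (−1)^{5·4·2}·(-1)^4·(+1)^5 = +1.
(-10, 24679 / ℚ) ramifies at {2, 29}: a division algebra.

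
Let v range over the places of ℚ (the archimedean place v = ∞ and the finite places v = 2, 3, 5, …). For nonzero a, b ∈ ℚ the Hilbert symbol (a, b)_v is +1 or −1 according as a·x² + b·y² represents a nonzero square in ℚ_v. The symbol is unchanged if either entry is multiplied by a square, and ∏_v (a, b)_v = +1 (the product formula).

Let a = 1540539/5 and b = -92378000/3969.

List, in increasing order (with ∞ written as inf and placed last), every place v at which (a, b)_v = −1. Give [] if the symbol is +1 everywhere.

Mod squares: a ≡ 95095, b ≡ -230945. Check v ∈ {∞, 2, 3, 5, 7, 11, 13, 17, 19}.
v=5: a=5^-1·(≡4), b=5^3·(≡4) mod 5; (4|5)=+1, (4|5)=+1; (−1)^{-1·3·2}·(+1)^3·(+1)^-1 = +1.
v=7: a=7^1·(≡5), b=7^-2·(≡5) mod 7; (5|7)=-1, (5|7)=-1; (−1)^{1·-2·3}·(-1)^-2·(-1)^1 = -1.
v=17: a=17^0·(≡10), b=17^1·(≡2) mod 17; (10|17)=-1, (2|17)=+1; (−1)^{0·1·8}·(-1)^1·(+1)^0 = -1.
v=19: a=19^1·(≡13), b=19^1·(≡7) mod 19; (13|19)=-1, (7|19)=+1; (−1)^{1·1·9}·(-1)^1·(+1)^1 = +1.
v=11: a=11^1·(≡6), b=11^1·(≡3) mod 11; (6|11)=-1, (3|11)=+1; (−1)^{1·1·5}·(-1)^1·(+1)^1 = +1.
v=13: a=13^1·(≡12), b=13^1·(≡2) mod 13; (12|13)=+1, (2|13)=-1; (−1)^{1·1·6}·(+1)^1·(-1)^1 = -1.
v=∞: 95095 > 0 and -230945 < 0  ⇒  (a,b)_∞ = +1.
v=3: a=3^4·(≡1), b=3^-4·(≡1) mod 3; (1|3)=+1, (1|3)=+1; (−1)^{4·-4·1}·(+1)^-4·(+1)^4 = +1.
v=2: v_2(a)=0, v_2(b)=4; units ≡ 7, 7 (mod 8); ε·ε+αω+βω = 1·1+0·0+4·0 ≡ 1  ⇒  (a,b)_2 = -1.
(95095, -230945 / ℚ) ramifies at {2, 7, 13, 17}: a division algebra.

[2, 7, 13, 17]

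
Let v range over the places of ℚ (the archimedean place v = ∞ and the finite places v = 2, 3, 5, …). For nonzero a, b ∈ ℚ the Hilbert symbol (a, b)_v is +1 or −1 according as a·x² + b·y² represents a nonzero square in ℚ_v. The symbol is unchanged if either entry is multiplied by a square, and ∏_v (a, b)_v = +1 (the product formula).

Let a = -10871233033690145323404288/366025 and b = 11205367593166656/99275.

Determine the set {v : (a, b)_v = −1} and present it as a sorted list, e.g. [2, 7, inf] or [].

Mod squares: a ≡ -320827, b ≡ 231. Check v ∈ {∞, 2, 3, 5, 7, 11, 13, 19, 23, 29, 37}.
v=13: a=13^3·(≡8), b=13^2·(≡9) mod 13; (8|13)=-1, (9|13)=+1; (−1)^{3·2·6}·(-1)^2·(+1)^3 = +1.
v=2: v_2(a)=10, v_2(b)=6; units ≡ 5, 7 (mod 8); ε·ε+αω+βω = 0·1+10·0+6·1 ≡ 0  ⇒  (a,b)_2 = +1.
v=7: a=7^2·(≡2), b=7^1·(≡3) mod 7; (2|7)=+1, (3|7)=-1; (−1)^{2·1·3}·(+1)^1·(-1)^2 = +1.
v=11: a=11^-4·(≡10), b=11^-1·(≡6) mod 11; (10|11)=-1, (6|11)=-1; (−1)^{-4·-1·5}·(-1)^-1·(-1)^-4 = -1.
v=29: a=29^3·(≡18), b=29^2·(≡9) mod 29; (18|29)=-1, (9|29)=+1; (−1)^{3·2·14}·(-1)^2·(+1)^3 = +1.
v=5: a=5^-2·(≡2), b=5^-2·(≡1) mod 5; (2|5)=-1, (1|5)=+1; (−1)^{-2·-2·2}·(-1)^-2·(+1)^-2 = +1.
v=∞: -320827 < 0 and 231 > 0  ⇒  (a,b)_∞ = +1.
v=19: a=19^0·(≡17), b=19^-2·(≡18) mod 19; (17|19)=+1, (18|19)=-1; (−1)^{0·-2·9}·(+1)^-2·(-1)^0 = +1.
v=37: a=37^3·(≡5), b=37^2·(≡34) mod 37; (5|37)=-1, (34|37)=+1; (−1)^{3·2·18}·(-1)^2·(+1)^3 = +1.
v=23: a=23^3·(≡9), b=23^2·(≡1) mod 23; (9|23)=+1, (1|23)=+1; (−1)^{3·2·11}·(+1)^2·(+1)^3 = +1.
v=3: a=3^8·(≡2), b=3^5·(≡2) mod 3; (2|3)=-1, (2|3)=-1; (−1)^{8·5·1}·(-1)^5·(-1)^8 = -1.
|Ram(-320827, 231)| = 2, even; anisotropic at {3, 11}.

[3, 11]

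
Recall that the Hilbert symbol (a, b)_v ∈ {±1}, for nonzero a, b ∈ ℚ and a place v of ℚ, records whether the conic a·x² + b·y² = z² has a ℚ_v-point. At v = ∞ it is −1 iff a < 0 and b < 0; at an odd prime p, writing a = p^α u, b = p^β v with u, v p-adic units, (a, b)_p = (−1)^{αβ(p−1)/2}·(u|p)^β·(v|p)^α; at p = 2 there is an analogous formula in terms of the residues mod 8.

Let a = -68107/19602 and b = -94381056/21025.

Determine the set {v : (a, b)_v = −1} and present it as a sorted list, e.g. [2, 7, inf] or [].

[11, inf]

Mod squares: a ≡ -806, b ≡ -209. Check v ∈ {∞, 2, 3, 5, 7, 11, 13, 19, 29, 31}.
v=∞: -806 < 0 and -209 < 0  ⇒  (a,b)_∞ = -1.
v=11: a=11^-2·(≡2), b=11^1·(≡9) mod 11; (2|11)=-1, (9|11)=+1; (−1)^{-2·1·5}·(-1)^1·(+1)^-2 = -1.
v=19: a=19^0·(≡5), b=19^1·(≡8) mod 19; (5|19)=+1, (8|19)=-1; (−1)^{0·1·9}·(+1)^1·(-1)^0 = +1.
v=29: a=29^0·(≡22), b=29^-2·(≡23) mod 29; (22|29)=+1, (23|29)=+1; (−1)^{0·-2·14}·(+1)^-2·(+1)^0 = +1.
v=31: a=31^1·(≡19), b=31^0·(≡8) mod 31; (19|31)=+1, (8|31)=+1; (−1)^{1·0·15}·(+1)^0·(+1)^1 = +1.
v=2: v_2(a)=-1, v_2(b)=10; units ≡ 5, 7 (mod 8); ε·ε+αω+βω = 0·1+-1·0+10·1 ≡ 0  ⇒  (a,b)_2 = +1.
v=13: a=13^3·(≡9), b=13^0·(≡9) mod 13; (9|13)=+1, (9|13)=+1; (−1)^{3·0·6}·(+1)^0·(+1)^3 = +1.
v=5: a=5^0·(≡4), b=5^-2·(≡4) mod 5; (4|5)=+1, (4|5)=+1; (−1)^{0·-2·2}·(+1)^-2·(+1)^0 = +1.
v=7: a=7^0·(≡5), b=7^2·(≡1) mod 7; (5|7)=-1, (1|7)=+1; (−1)^{0·2·3}·(-1)^2·(+1)^0 = +1.
v=3: a=3^-4·(≡1), b=3^2·(≡1) mod 3; (1|3)=+1, (1|3)=+1; (−1)^{-4·2·1}·(+1)^2·(+1)^-4 = +1.
Ram(-806, -209) = {11, ∞}; no ℚ_11-point on the conic.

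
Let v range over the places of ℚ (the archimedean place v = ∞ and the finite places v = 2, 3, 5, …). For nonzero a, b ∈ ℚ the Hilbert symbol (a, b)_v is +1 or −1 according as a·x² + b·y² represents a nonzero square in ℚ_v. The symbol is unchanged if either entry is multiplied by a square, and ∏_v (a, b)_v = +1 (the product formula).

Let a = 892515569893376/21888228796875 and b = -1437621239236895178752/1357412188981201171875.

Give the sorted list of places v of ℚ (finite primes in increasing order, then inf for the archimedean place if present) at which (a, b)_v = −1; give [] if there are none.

Mod squares: a ≡ 258, b ≡ -3354. Check v ∈ {∞, 2, 3, 5, 7, 11, 13, 43}.
v=∞: 258 > 0 and -3354 < 0  ⇒  (a,b)_∞ = +1.
v=11: a=11^4·(≡1), b=11^6·(≡9) mod 11; (1|11)=+1, (9|11)=+1; (−1)^{4·6·5}·(+1)^6·(+1)^4 = +1.
v=2: v_2(a)=23, v_2(b)=33; units ≡ 1, 3 (mod 8); ε·ε+αω+βω = 0·1+23·1+33·0 ≡ 1  ⇒  (a,b)_2 = -1.
v=7: a=7^-8·(≡6), b=7^-10·(≡6) mod 7; (6|7)=-1, (6|7)=-1; (−1)^{-8·-10·3}·(-1)^-10·(-1)^-8 = +1.
v=3: a=3^-5·(≡2), b=3^-9·(≡1) mod 3; (2|3)=-1, (1|3)=+1; (−1)^{-5·-9·1}·(-1)^-9·(+1)^-5 = +1.
v=5: a=5^-6·(≡2), b=5^-12·(≡4) mod 5; (2|5)=-1, (4|5)=+1; (−1)^{-6·-12·2}·(-1)^-12·(+1)^-6 = +1.
v=43: a=43^1·(≡31), b=43^1·(≡5) mod 43; (31|43)=+1, (5|43)=-1; (−1)^{1·1·21}·(+1)^1·(-1)^1 = +1.
v=13: a=13^2·(≡7), b=13^3·(≡5) mod 13; (7|13)=-1, (5|13)=-1; (−1)^{2·3·6}·(-1)^3·(-1)^2 = -1.
(258, -3354 / ℚ) ramifies at {2, 13}: a division algebra.

[2, 13]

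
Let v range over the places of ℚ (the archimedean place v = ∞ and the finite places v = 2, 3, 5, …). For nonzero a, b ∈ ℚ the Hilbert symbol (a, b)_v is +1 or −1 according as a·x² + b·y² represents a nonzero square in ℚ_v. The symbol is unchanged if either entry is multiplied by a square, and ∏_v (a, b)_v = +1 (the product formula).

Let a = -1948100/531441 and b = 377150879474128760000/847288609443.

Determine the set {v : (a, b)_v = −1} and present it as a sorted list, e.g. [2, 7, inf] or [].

(a, b) ≡ (-161, 57057) mod (ℚ^×)²; places V = {2, 3, 5, 7, 11, 13, 19, 23, ∞}.
(a,b)_13: α=0, u≡2; β=1, v≡7 (mod 13); (2|13)=-1, (7|13)=-1; sign (−1)^0·-1^1·-1^0 = -1.
(a,b)_5: α=2, u≡1; β=4, v≡2 (mod 5); (1|5)=+1, (2|5)=-1; sign (−1)^0·+1^4·-1^2 = +1.
(a,b)_23: α=1, u≡3; β=4, v≡21 (mod 23); (3|23)=+1, (21|23)=-1; sign (−1)^0·+1^4·-1^1 = -1.
(a,b)_7: α=1, u≡6; β=1, v≡6 (mod 7); (6|7)=-1, (6|7)=-1; sign (−1)^1·-1^1·-1^1 = -1.
(a,b)_19: α=0, u≡18; β=1, v≡17 (mod 19); (18|19)=-1, (17|19)=+1; sign (−1)^0·-1^1·+1^0 = -1.
(a,b)_3: α=-12, u≡1; β=-25, v≡2 (mod 3); (1|3)=+1, (2|3)=-1; sign (−1)^0·+1^-25·-1^-12 = +1.
(a,b)_∞: sgn(-161)=−, sgn(57057)=+, so +1.
(a,b)_2: α=2, β=6; u≡7, v≡1 (mod 8); ε(u)ε(v)=1·0, αω(v)=2·0, βω(u)=6·0; sum ≡ 0  ⇒  +1.
(a,b)_11: α=2, u≡9; β=7, v≡8 (mod 11); (9|11)=+1, (8|11)=-1; sign (−1)^0·+1^7·-1^2 = +1.
|Ram(-161, 57057)| = 4, even; anisotropic at {7, 13, 19, 23}.

[7, 13, 19, 23]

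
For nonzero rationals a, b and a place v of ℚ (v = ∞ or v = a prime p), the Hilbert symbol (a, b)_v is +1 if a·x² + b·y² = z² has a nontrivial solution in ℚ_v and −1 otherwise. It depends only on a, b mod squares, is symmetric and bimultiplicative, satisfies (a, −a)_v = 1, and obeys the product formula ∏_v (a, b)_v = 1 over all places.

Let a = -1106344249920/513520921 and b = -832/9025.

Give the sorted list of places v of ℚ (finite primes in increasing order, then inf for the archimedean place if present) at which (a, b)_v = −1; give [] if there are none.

(a, b) ≡ (-105, -13) mod (ℚ^×)²; places V = {2, 3, 5, 7, 13, 17, 19, 31, 43, 47, ∞}.
(a,b)_19: α=0, u≡6; β=-2, v≡7 (mod 19); (6|19)=+1, (7|19)=+1; sign (−1)^0·+1^-2·+1^0 = +1.
(a,b)_43: α=-2, u≡25; β=0, v≡3 (mod 43); (25|43)=+1, (3|43)=-1; sign (−1)^0·+1^0·-1^-2 = +1.
(a,b)_5: α=1, u≡1; β=-2, v≡3 (mod 5); (1|5)=+1, (3|5)=-1; sign (−1)^0·+1^-2·-1^1 = -1.
(a,b)_7: α=3, u≡5; β=0, v≡4 (mod 7); (5|7)=-1, (4|7)=+1; sign (−1)^0·-1^0·+1^3 = +1.
(a,b)_17: α=-2, u≡6; β=0, v≡8 (mod 17); (6|17)=-1, (8|17)=+1; sign (−1)^0·-1^0·+1^-2 = +1.
(a,b)_∞: sgn(-105)=−, sgn(-13)=−, so -1.
(a,b)_3: α=3, u≡1; β=0, v≡2 (mod 3); (1|3)=+1, (2|3)=-1; sign (−1)^0·+1^0·-1^3 = -1.
(a,b)_2: α=6, β=6; u≡7, v≡3 (mod 8); ε(u)ε(v)=1·1, αω(v)=6·1, βω(u)=6·0; sum ≡ 1  ⇒  -1.
(a,b)_13: α=2, u≡10; β=1, v≡9 (mod 13); (10|13)=+1, (9|13)=+1; sign (−1)^0·+1^1·+1^2 = +1.
(a,b)_47: α=2, u≡17; β=0, v≡14 (mod 47); (17|47)=+1, (14|47)=+1; sign (−1)^0·+1^0·+1^2 = +1.
(a,b)_31: α=-2, u≡20; β=0, v≡9 (mod 31); (20|31)=+1, (9|31)=+1; sign (−1)^0·+1^0·+1^-2 = +1.
|Ram(-105, -13)| = 4, even; anisotropic at {2, 3, 5, ∞}.

[2, 3, 5, inf]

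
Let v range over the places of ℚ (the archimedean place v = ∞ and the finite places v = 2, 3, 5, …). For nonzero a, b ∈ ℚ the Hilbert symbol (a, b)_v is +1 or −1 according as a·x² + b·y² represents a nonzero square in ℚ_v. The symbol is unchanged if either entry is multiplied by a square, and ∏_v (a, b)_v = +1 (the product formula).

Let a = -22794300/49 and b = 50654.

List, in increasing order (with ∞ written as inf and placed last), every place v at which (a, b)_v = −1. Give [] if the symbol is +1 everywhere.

Mod squares: a ≡ -25327, b ≡ 50654. Check v ∈ {∞, 2, 3, 5, 7, 19, 31, 43}.
v=2: v_2(a)=2, v_2(b)=1; units ≡ 1, 7 (mod 8); ε·ε+αω+βω = 0·1+2·0+1·0 ≡ 0  ⇒  (a,b)_2 = +1.
v=43: a=43^1·(≡15), b=43^1·(≡17) mod 43; (15|43)=+1, (17|43)=+1; (−1)^{1·1·21}·(+1)^1·(+1)^1 = -1.
v=31: a=31^1·(≡8), b=31^1·(≡22) mod 31; (8|31)=+1, (22|31)=-1; (−1)^{1·1·15}·(+1)^1·(-1)^1 = +1.
v=5: a=5^2·(≡2), b=5^0·(≡4) mod 5; (2|5)=-1, (4|5)=+1; (−1)^{2·0·2}·(-1)^0·(+1)^2 = +1.
v=∞: -25327 < 0 and 50654 > 0  ⇒  (a,b)_∞ = +1.
v=19: a=19^1·(≡5), b=19^1·(≡6) mod 19; (5|19)=+1, (6|19)=+1; (−1)^{1·1·9}·(+1)^1·(+1)^1 = -1.
v=3: a=3^2·(≡2), b=3^0·(≡2) mod 3; (2|3)=-1, (2|3)=-1; (−1)^{2·0·1}·(-1)^0·(-1)^2 = +1.
v=7: a=7^-2·(≡3), b=7^0·(≡2) mod 7; (3|7)=-1, (2|7)=+1; (−1)^{-2·0·3}·(-1)^0·(+1)^-2 = +1.
|Ram(-25327, 50654)| = 2, even; anisotropic at {19, 43}.

[19, 43]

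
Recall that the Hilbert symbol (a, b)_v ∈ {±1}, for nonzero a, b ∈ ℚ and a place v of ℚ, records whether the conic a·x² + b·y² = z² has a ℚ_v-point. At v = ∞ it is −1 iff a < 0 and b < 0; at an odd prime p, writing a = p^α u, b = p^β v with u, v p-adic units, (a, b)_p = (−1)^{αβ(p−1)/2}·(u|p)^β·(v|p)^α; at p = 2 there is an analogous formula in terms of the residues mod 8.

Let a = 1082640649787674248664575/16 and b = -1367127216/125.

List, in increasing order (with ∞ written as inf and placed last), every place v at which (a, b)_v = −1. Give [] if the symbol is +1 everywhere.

[5, 7]

(a, b) ≡ (6783, -455) mod (ℚ^×)²; places V = {2, 3, 5, 7, 13, 17, 19, 23, ∞}.
(a,b)_2: α=-4, β=4; u≡7, v≡1 (mod 8); ε(u)ε(v)=1·0, αω(v)=-4·0, βω(u)=4·0; sum ≡ 0  ⇒  +1.
(a,b)_∞: sgn(6783)=+, sgn(-455)=−, so +1.
(a,b)_3: α=9, u≡2; β=2, v≡1 (mod 3); (2|3)=-1, (1|3)=+1; sign (−1)^0·-1^2·+1^9 = +1.
(a,b)_19: α=5, u≡10; β=2, v≡16 (mod 19); (10|19)=-1, (16|19)=+1; sign (−1)^0·-1^2·+1^5 = +1.
(a,b)_23: α=2, u≡11; β=0, v≡19 (mod 23); (11|23)=-1, (19|23)=-1; sign (−1)^0·-1^0·-1^2 = +1.
(a,b)_5: α=2, u≡3; β=-3, v≡4 (mod 5); (3|5)=-1, (4|5)=+1; sign (−1)^0·-1^-3·+1^2 = -1.
(a,b)_13: α=2, u≡9; β=1, v≡3 (mod 13); (9|13)=+1, (3|13)=+1; sign (−1)^0·+1^1·+1^2 = +1.
(a,b)_7: α=1, u≡6; β=1, v≡3 (mod 7); (6|7)=-1, (3|7)=-1; sign (−1)^1·-1^1·-1^1 = -1.
(a,b)_17: α=5, u≡9; β=2, v≡2 (mod 17); (9|17)=+1, (2|17)=+1; sign (−1)^0·+1^2·+1^5 = +1.
Ram(6783, -455) = {5, 7}; no ℚ_5-point on the conic.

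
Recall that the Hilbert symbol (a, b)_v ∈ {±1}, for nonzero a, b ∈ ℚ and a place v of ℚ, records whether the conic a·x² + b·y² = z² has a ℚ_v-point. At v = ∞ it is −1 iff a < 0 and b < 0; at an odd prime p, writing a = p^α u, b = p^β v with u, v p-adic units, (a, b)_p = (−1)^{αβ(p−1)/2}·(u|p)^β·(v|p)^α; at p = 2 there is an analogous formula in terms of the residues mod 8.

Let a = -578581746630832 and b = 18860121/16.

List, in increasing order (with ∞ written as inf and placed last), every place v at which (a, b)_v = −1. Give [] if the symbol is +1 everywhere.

(a, b) ≡ (-667, 232841) mod (ℚ^×)²; places V = {2, 3, 7, 23, 29, 31, 37, ∞}.
(a,b)_∞: sgn(-667)=−, sgn(232841)=+, so +1.
(a,b)_23: α=1, u≡22; β=0, v≡9 (mod 23); (22|23)=-1, (9|23)=+1; sign (−1)^0·-1^0·+1^1 = +1.
(a,b)_7: α=2, u≡3; β=1, v≡5 (mod 7); (3|7)=-1, (5|7)=-1; sign (−1)^0·-1^1·-1^2 = -1.
(a,b)_29: α=3, u≡28; β=1, v≡16 (mod 29); (28|29)=+1, (16|29)=+1; sign (−1)^0·+1^1·+1^3 = +1.
(a,b)_37: α=2, u≡4; β=1, v≡36 (mod 37); (4|37)=+1, (36|37)=+1; sign (−1)^0·+1^1·+1^2 = +1.
(a,b)_31: α=2, u≡3; β=1, v≡1 (mod 31); (3|31)=-1, (1|31)=+1; sign (−1)^0·-1^1·+1^2 = -1.
(a,b)_3: α=0, u≡2; β=4, v≡2 (mod 3); (2|3)=-1, (2|3)=-1; sign (−1)^0·-1^4·-1^0 = +1.
(a,b)_2: α=4, β=-4; u≡5, v≡1 (mod 8); ε(u)ε(v)=0·0, αω(v)=4·0, βω(u)=-4·1; sum ≡ 0  ⇒  +1.
|Ram(-667, 232841)| = 2, even; anisotropic at {7, 31}.

[7, 31]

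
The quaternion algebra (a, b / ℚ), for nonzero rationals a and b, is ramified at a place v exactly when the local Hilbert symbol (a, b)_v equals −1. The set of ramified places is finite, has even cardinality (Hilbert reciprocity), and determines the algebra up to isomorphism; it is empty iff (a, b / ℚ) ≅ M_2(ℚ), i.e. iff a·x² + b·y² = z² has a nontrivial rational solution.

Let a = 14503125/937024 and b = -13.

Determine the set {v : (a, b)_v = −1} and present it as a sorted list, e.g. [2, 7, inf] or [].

[3, 5]

(a, b) ≡ (23205, -13) mod (ℚ^×)²; places V = {2, 3, 5, 7, 11, 13, 17, ∞}.
(a,b)_5: α=5, u≡4; β=0, v≡2 (mod 5); (4|5)=+1, (2|5)=-1; sign (−1)^0·+1^0·-1^5 = -1.
(a,b)_11: α=-4, u≡6; β=0, v≡9 (mod 11); (6|11)=-1, (9|11)=+1; sign (−1)^0·-1^0·+1^-4 = +1.
(a,b)_∞: sgn(23205)=+, sgn(-13)=−, so +1.
(a,b)_13: α=1, u≡3; β=1, v≡12 (mod 13); (3|13)=+1, (12|13)=+1; sign (−1)^0·+1^1·+1^1 = +1.
(a,b)_2: α=-6, β=0; u≡5, v≡3 (mod 8); ε(u)ε(v)=0·1, αω(v)=-6·1, βω(u)=0·1; sum ≡ 0  ⇒  +1.
(a,b)_17: α=1, u≡14; β=0, v≡4 (mod 17); (14|17)=-1, (4|17)=+1; sign (−1)^0·-1^0·+1^1 = +1.
(a,b)_3: α=1, u≡1; β=0, v≡2 (mod 3); (1|3)=+1, (2|3)=-1; sign (−1)^0·+1^0·-1^1 = -1.
(a,b)_7: α=1, u≡2; β=0, v≡1 (mod 7); (2|7)=+1, (1|7)=+1; sign (−1)^0·+1^0·+1^1 = +1.
|Ram(23205, -13)| = 2, even; anisotropic at {3, 5}.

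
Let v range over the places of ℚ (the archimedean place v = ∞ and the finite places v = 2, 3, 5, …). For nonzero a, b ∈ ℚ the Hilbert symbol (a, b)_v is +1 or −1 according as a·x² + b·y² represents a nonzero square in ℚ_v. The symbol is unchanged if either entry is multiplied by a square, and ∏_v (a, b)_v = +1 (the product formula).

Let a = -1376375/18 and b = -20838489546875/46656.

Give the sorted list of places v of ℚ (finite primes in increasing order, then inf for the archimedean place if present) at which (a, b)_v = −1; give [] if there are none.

[2, 7, 13, inf]

(a, b) ≡ (-910, -11) mod (ℚ^×)²; places V = {2, 3, 5, 7, 11, 13, ∞}.
(a,b)_5: α=3, u≡3; β=6, v≡4 (mod 5); (3|5)=-1, (4|5)=+1; sign (−1)^0·-1^6·+1^3 = +1.
(a,b)_∞: sgn(-910)=−, sgn(-11)=−, so -1.
(a,b)_13: α=1, u≡2; β=2, v≡8 (mod 13); (2|13)=-1, (8|13)=-1; sign (−1)^0·-1^2·-1^1 = -1.
(a,b)_2: α=-1, β=-6; u≡1, v≡5 (mod 8); ε(u)ε(v)=0·0, αω(v)=-1·1, βω(u)=-6·0; sum ≡ 1  ⇒  -1.
(a,b)_3: α=-2, u≡2; β=-6, v≡1 (mod 3); (2|3)=-1, (1|3)=+1; sign (−1)^0·-1^-6·+1^-2 = +1.
(a,b)_7: α=1, u≡3; β=2, v≡5 (mod 7); (3|7)=-1, (5|7)=-1; sign (−1)^0·-1^2·-1^1 = -1.
(a,b)_11: α=2, u≡3; β=5, v≡2 (mod 11); (3|11)=+1, (2|11)=-1; sign (−1)^0·+1^5·-1^2 = +1.
(-910, -11 / ℚ) ramifies at {2, 7, 13, ∞}: a division algebra.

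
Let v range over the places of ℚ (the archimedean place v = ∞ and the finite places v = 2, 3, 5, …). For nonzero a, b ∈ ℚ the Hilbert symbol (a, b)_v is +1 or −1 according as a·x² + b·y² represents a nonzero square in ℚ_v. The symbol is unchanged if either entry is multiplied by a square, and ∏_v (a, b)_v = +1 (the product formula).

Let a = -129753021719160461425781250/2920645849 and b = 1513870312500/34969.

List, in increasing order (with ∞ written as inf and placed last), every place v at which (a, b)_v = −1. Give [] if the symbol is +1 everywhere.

[2, 5, 7, 13]

(a, b) ≡ (-210, 13) mod (ℚ^×)²; places V = {2, 3, 5, 7, 11, 13, 17, ∞}.
(a,b)_5: α=17, u≡3; β=8, v≡2 (mod 5); (3|5)=-1, (2|5)=-1; sign (−1)^0·-1^8·-1^17 = -1.
(a,b)_∞: sgn(-210)=−, sgn(13)=+, so +1.
(a,b)_7: α=5, u≡6; β=2, v≡6 (mod 7); (6|7)=-1, (6|7)=-1; sign (−1)^0·-1^2·-1^5 = -1.
(a,b)_17: α=-6, u≡6; β=-2, v≡8 (mod 17); (6|17)=-1, (8|17)=+1; sign (−1)^0·-1^-2·+1^-6 = +1.
(a,b)_2: α=1, β=2; u≡7, v≡5 (mod 8); ε(u)ε(v)=1·0, αω(v)=1·1, βω(u)=2·0; sum ≡ 1  ⇒  -1.
(a,b)_3: α=11, u≡2; β=2, v≡1 (mod 3); (2|3)=-1, (1|3)=+1; sign (−1)^0·-1^2·+1^11 = +1.
(a,b)_11: α=-2, u≡7; β=-2, v≡6 (mod 11); (7|11)=-1, (6|11)=-1; sign (−1)^0·-1^-2·-1^-2 = +1.
(a,b)_13: α=4, u≡6; β=3, v≡4 (mod 13); (6|13)=-1, (4|13)=+1; sign (−1)^0·-1^3·+1^4 = -1.
(-210, 13 / ℚ) ramifies at {2, 5, 7, 13}: a division algebra.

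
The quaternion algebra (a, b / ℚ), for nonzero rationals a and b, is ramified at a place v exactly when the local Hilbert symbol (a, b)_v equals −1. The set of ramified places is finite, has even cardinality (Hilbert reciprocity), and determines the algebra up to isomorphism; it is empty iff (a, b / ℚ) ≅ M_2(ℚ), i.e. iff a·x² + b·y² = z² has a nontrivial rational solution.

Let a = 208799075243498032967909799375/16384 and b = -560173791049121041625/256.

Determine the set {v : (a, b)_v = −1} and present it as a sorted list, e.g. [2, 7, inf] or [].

Mod squares: a ≡ 234479, b ≡ -6665. Check v ∈ {∞, 2, 3, 5, 7, 19, 31, 41, 43}.
v=31: a=31^4·(≡17), b=31^3·(≡8) mod 31; (17|31)=-1, (8|31)=+1; (−1)^{4·3·15}·(-1)^3·(+1)^4 = -1.
v=19: a=19^3·(≡13), b=19^2·(≡16) mod 19; (13|19)=-1, (16|19)=+1; (−1)^{3·2·9}·(-1)^2·(+1)^3 = +1.
v=3: a=3^2·(≡2), b=3^0·(≡1) mod 3; (2|3)=-1, (1|3)=+1; (−1)^{2·0·1}·(-1)^0·(+1)^2 = +1.
v=43: a=43^1·(≡15), b=43^1·(≡35) mod 43; (15|43)=+1, (35|43)=+1; (−1)^{1·1·21}·(+1)^1·(+1)^1 = -1.
v=2: v_2(a)=-14, v_2(b)=-8; units ≡ 7, 7 (mod 8); ε·ε+αω+βω = 1·1+-14·0+-8·0 ≡ 1  ⇒  (a,b)_2 = -1.
v=∞: 234479 > 0 and -6665 < 0  ⇒  (a,b)_∞ = +1.
v=5: a=5^4·(≡1), b=5^3·(≡2) mod 5; (1|5)=+1, (2|5)=-1; (−1)^{4·3·2}·(+1)^3·(-1)^4 = +1.
v=41: a=41^3·(≡31), b=41^2·(≡8) mod 41; (31|41)=+1, (8|41)=+1; (−1)^{3·2·20}·(+1)^2·(+1)^3 = +1.
v=7: a=7^11·(≡4), b=7^8·(≡6) mod 7; (4|7)=+1, (6|7)=-1; (−1)^{11·8·3}·(+1)^8·(-1)^11 = -1.
|Ram(234479, -6665)| = 4, even; anisotropic at {2, 7, 31, 43}.

[2, 7, 31, 43]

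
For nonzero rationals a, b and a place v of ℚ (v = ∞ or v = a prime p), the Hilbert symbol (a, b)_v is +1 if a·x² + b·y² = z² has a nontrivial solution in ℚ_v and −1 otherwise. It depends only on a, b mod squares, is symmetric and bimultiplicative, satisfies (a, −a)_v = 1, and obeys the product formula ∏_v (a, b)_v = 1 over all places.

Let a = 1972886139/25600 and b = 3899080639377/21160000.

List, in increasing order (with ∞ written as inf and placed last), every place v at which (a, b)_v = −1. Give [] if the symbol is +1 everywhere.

[]

Mod squares: a ≡ 33411, b ≡ 11137. Check v ∈ {∞, 2, 3, 5, 7, 11, 23, 37, 43}.
v=37: a=37^1·(≡2), b=37^1·(≡6) mod 37; (2|37)=-1, (6|37)=-1; (−1)^{1·1·18}·(-1)^1·(-1)^1 = +1.
v=2: v_2(a)=-10, v_2(b)=-6; units ≡ 3, 1 (mod 8); ε·ε+αω+βω = 1·0+-10·0+-6·1 ≡ 0  ⇒  (a,b)_2 = +1.
v=7: a=7^1·(≡3), b=7^3·(≡2) mod 7; (3|7)=-1, (2|7)=+1; (−1)^{1·3·3}·(-1)^3·(+1)^1 = +1.
v=3: a=3^11·(≡1), b=3^10·(≡1) mod 3; (1|3)=+1, (1|3)=+1; (−1)^{11·10·1}·(+1)^10·(+1)^11 = +1.
v=5: a=5^-2·(≡1), b=5^-4·(≡2) mod 5; (1|5)=+1, (2|5)=-1; (−1)^{-2·-4·2}·(+1)^-4·(-1)^-2 = +1.
v=11: a=11^0·(≡5), b=11^2·(≡9) mod 11; (5|11)=+1, (9|11)=+1; (−1)^{0·2·5}·(+1)^2·(+1)^0 = +1.
v=∞: 33411 > 0 and 11137 > 0  ⇒  (a,b)_∞ = +1.
v=23: a=23^0·(≡5), b=23^-2·(≡10) mod 23; (5|23)=-1, (10|23)=-1; (−1)^{0·-2·11}·(-1)^-2·(-1)^0 = +1.
v=43: a=43^1·(≡2), b=43^1·(≡36) mod 43; (2|43)=-1, (36|43)=+1; (−1)^{1·1·21}·(-1)^1·(+1)^1 = +1.
Every local symbol is +1, so the conic 33411·x² + 11137·y² = z² has ℚ_v-points for all v and hence a ℚ-point; (a, b / ℚ) ≅ M_2(ℚ).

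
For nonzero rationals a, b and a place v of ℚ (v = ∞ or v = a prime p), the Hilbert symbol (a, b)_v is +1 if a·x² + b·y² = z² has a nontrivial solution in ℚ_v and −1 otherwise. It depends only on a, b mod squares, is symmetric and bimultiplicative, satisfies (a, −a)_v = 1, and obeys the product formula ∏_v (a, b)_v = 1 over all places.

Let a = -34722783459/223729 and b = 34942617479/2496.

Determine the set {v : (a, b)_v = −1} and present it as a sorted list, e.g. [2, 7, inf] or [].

[3, 11, 13, 31]

(a, b) ≡ (-313131, 3444441) mod (ℚ^×)²; places V = {2, 3, 7, 11, 13, 17, 31, 37, 43, ∞}.
(a,b)_7: α=1, u≡4; β=1, v≡6 (mod 7); (4|7)=+1, (6|7)=-1; sign (−1)^1·+1^1·-1^1 = +1.
(a,b)_3: α=5, u≡2; β=-1, v≡2 (mod 3); (2|3)=-1, (2|3)=-1; sign (−1)^1·-1^-1·-1^5 = -1.
(a,b)_11: α=-2, u≡10; β=1, v≡4 (mod 11); (10|11)=-1, (4|11)=+1; sign (−1)^0·-1^1·+1^-2 = -1.
(a,b)_31: α=1, u≡5; β=1, v≡10 (mod 31); (5|31)=+1, (10|31)=+1; sign (−1)^1·+1^1·+1^1 = -1.
(a,b)_37: α=3, u≡30; β=3, v≡27 (mod 37); (30|37)=+1, (27|37)=+1; sign (−1)^0·+1^3·+1^3 = +1.
(a,b)_∞: sgn(-313131)=−, sgn(3444441)=+, so +1.
(a,b)_17: α=0, u≡15; β=2, v≡5 (mod 17); (15|17)=+1, (5|17)=-1; sign (−1)^0·+1^2·-1^0 = +1.
(a,b)_43: α=-2, u≡38; β=0, v≡3 (mod 43); (38|43)=+1, (3|43)=-1; sign (−1)^0·+1^0·-1^-2 = +1.
(a,b)_13: α=1, u≡2; β=-1, v≡12 (mod 13); (2|13)=-1, (12|13)=+1; sign (−1)^0·-1^-1·+1^1 = -1.
(a,b)_2: α=0, β=-6; u≡5, v≡1 (mod 8); ε(u)ε(v)=0·0, αω(v)=0·0, βω(u)=-6·1; sum ≡ 0  ⇒  +1.
(-313131, 3444441 / ℚ) ramifies at {3, 11, 13, 31}: a division algebra.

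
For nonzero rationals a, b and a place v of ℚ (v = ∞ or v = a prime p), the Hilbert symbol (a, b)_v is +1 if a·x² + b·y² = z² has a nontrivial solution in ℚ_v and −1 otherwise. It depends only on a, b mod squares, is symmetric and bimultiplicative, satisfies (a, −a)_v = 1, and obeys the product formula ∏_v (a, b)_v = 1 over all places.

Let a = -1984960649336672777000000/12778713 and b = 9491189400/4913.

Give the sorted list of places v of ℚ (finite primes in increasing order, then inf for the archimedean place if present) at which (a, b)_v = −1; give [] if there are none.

[2, 31]

Mod squares: a ≡ -24769, b ≡ 81158. Check v ∈ {∞, 2, 3, 5, 7, 11, 17, 31, 47}.
v=∞: -24769 < 0 and 81158 > 0  ⇒  (a,b)_∞ = +1.
v=31: a=31^3·(≡25), b=31^1·(≡16) mod 31; (25|31)=+1, (16|31)=+1; (−1)^{3·1·15}·(+1)^1·(+1)^3 = -1.
v=7: a=7^4·(≡2), b=7^1·(≡1) mod 7; (2|7)=+1, (1|7)=+1; (−1)^{4·1·3}·(+1)^1·(+1)^4 = +1.
v=17: a=17^-5·(≡3), b=17^-3·(≡14) mod 17; (3|17)=-1, (14|17)=-1; (−1)^{-5·-3·8}·(-1)^-3·(-1)^-5 = +1.
v=5: a=5^6·(≡4), b=5^2·(≡2) mod 5; (4|5)=+1, (2|5)=-1; (−1)^{6·2·2}·(+1)^2·(-1)^6 = +1.
v=2: v_2(a)=6, v_2(b)=3; units ≡ 7, 3 (mod 8); ε·ε+αω+βω = 1·1+6·1+3·0 ≡ 1  ⇒  (a,b)_2 = -1.
v=47: a=47^5·(≡36), b=47^2·(≡32) mod 47; (36|47)=+1, (32|47)=+1; (−1)^{5·2·23}·(+1)^2·(+1)^5 = +1.
v=3: a=3^-2·(≡2), b=3^2·(≡2) mod 3; (2|3)=-1, (2|3)=-1; (−1)^{-2·2·1}·(-1)^2·(-1)^-2 = +1.
v=11: a=11^2·(≡1), b=11^1·(≡6) mod 11; (1|11)=+1, (6|11)=-1; (−1)^{2·1·5}·(+1)^1·(-1)^2 = +1.
Ram(-24769, 81158) = {2, 31}; no ℚ_2-point on the conic.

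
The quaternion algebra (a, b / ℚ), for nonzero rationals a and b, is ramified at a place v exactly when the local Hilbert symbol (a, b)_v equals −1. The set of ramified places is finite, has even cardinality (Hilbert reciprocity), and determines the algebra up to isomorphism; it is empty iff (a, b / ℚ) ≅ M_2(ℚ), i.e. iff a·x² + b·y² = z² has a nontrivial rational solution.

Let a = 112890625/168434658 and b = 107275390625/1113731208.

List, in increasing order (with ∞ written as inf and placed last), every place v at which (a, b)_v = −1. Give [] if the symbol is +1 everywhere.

Mod squares: a ≡ 2, b ≡ 130. Check v ∈ {∞, 2, 3, 5, 7, 13, 17, 19, 23}.
v=13: a=13^0·(≡8), b=13^3·(≡12) mod 13; (8|13)=-1, (12|13)=+1; (−1)^{0·3·6}·(-1)^3·(+1)^0 = -1.
v=∞: 2 > 0 and 130 > 0  ⇒  (a,b)_∞ = +1.
v=5: a=5^8·(≡3), b=5^11·(≡4) mod 5; (3|5)=-1, (4|5)=+1; (−1)^{8·11·2}·(-1)^11·(+1)^8 = -1.
v=23: a=23^-2·(≡16), b=23^-2·(≡11) mod 23; (16|23)=+1, (11|23)=-1; (−1)^{-2·-2·11}·(+1)^-2·(-1)^-2 = +1.
v=2: v_2(a)=-1, v_2(b)=-3; units ≡ 1, 1 (mod 8); ε·ε+αω+βω = 0·0+-1·0+-3·0 ≡ 0  ⇒  (a,b)_2 = +1.
v=7: a=7^-2·(≡1), b=7^0·(≡2) mod 7; (1|7)=+1, (2|7)=+1; (−1)^{-2·0·3}·(+1)^0·(+1)^-2 = +1.
v=19: a=19^-2·(≡12), b=19^-2·(≡5) mod 19; (12|19)=-1, (5|19)=+1; (−1)^{-2·-2·9}·(-1)^-2·(+1)^-2 = +1.
v=17: a=17^2·(≡16), b=17^0·(≡14) mod 17; (16|17)=+1, (14|17)=-1; (−1)^{2·0·8}·(+1)^0·(-1)^2 = +1.
v=3: a=3^-2·(≡2), b=3^-6·(≡1) mod 3; (2|3)=-1, (1|3)=+1; (−1)^{-2·-6·1}·(-1)^-6·(+1)^-2 = +1.
Ram(2, 130) = {5, 13}; no ℚ_5-point on the conic.

[5, 13]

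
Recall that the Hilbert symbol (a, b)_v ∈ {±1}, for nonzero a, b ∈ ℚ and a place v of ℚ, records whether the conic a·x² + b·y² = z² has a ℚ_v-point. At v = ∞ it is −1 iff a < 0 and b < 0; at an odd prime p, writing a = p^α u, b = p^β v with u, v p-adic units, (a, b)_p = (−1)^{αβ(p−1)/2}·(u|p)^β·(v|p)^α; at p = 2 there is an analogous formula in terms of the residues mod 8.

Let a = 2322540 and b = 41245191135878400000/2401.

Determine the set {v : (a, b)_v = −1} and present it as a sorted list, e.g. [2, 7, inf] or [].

[2, 3, 17, 23]

Mod squares: a ≡ 64515, b ≡ 43010. Check v ∈ {∞, 2, 3, 5, 7, 11, 17, 23}.
v=5: a=5^1·(≡3), b=5^5·(≡3) mod 5; (3|5)=-1, (3|5)=-1; (−1)^{1·5·2}·(-1)^5·(-1)^1 = +1.
v=3: a=3^3·(≡1), b=3^4·(≡2) mod 3; (1|3)=+1, (2|3)=-1; (−1)^{3·4·1}·(+1)^4·(-1)^3 = -1.
v=11: a=11^1·(≡6), b=11^3·(≡4) mod 11; (6|11)=-1, (4|11)=+1; (−1)^{1·3·5}·(-1)^3·(+1)^1 = +1.
v=17: a=17^1·(≡8), b=17^3·(≡12) mod 17; (8|17)=+1, (12|17)=-1; (−1)^{1·3·8}·(+1)^3·(-1)^1 = -1.
v=∞: 64515 > 0 and 43010 > 0  ⇒  (a,b)_∞ = +1.
v=2: v_2(a)=2, v_2(b)=11; units ≡ 3, 1 (mod 8); ε·ε+αω+βω = 1·0+2·0+11·1 ≡ 1  ⇒  (a,b)_2 = -1.
v=7: a=7^0·(≡3), b=7^-4·(≡1) mod 7; (3|7)=-1, (1|7)=+1; (−1)^{0·-4·3}·(-1)^-4·(+1)^0 = +1.
v=23: a=23^1·(≡10), b=23^3·(≡7) mod 23; (10|23)=-1, (7|23)=-1; (−1)^{1·3·11}·(-1)^3·(-1)^1 = -1.
(64515, 43010 / ℚ) ramifies at {2, 3, 17, 23}: a division algebra.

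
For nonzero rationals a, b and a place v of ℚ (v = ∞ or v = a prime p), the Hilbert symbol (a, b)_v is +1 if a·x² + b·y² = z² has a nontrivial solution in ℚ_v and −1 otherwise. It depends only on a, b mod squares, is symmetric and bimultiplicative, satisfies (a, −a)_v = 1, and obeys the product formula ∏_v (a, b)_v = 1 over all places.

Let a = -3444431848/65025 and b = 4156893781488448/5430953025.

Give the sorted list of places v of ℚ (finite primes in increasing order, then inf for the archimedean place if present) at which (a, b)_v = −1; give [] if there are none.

[2, 11, 13, 47]

Mod squares: a ≡ -389818, b ≡ 13. Check v ∈ {∞, 2, 3, 5, 7, 11, 13, 17, 29, 47}.
v=17: a=17^-2·(≡8), b=17^-6·(≡15) mod 17; (8|17)=+1, (15|17)=+1; (−1)^{-2·-6·8}·(+1)^-6·(+1)^-2 = +1.
v=47: a=47^3·(≡12), b=47^0·(≡19) mod 47; (12|47)=+1, (19|47)=-1; (−1)^{3·0·23}·(+1)^0·(-1)^3 = -1.
v=2: v_2(a)=3, v_2(b)=6; units ≡ 3, 5 (mod 8); ε·ε+αω+βω = 1·0+3·1+6·1 ≡ 1  ⇒  (a,b)_2 = -1.
v=11: a=11^1·(≡3), b=11^4·(≡8) mod 11; (3|11)=+1, (8|11)=-1; (−1)^{1·4·5}·(+1)^4·(-1)^1 = -1.
v=3: a=3^-2·(≡2), b=3^-2·(≡1) mod 3; (2|3)=-1, (1|3)=+1; (−1)^{-2·-2·1}·(-1)^-2·(+1)^-2 = +1.
v=7: a=7^0·(≡5), b=7^4·(≡3) mod 7; (5|7)=-1, (3|7)=-1; (−1)^{0·4·3}·(-1)^4·(-1)^0 = +1.
v=29: a=29^1·(≡11), b=29^2·(≡1) mod 29; (11|29)=-1, (1|29)=+1; (−1)^{1·2·14}·(-1)^2·(+1)^1 = +1.
v=∞: -389818 < 0 and 13 > 0  ⇒  (a,b)_∞ = +1.
v=5: a=5^-2·(≡2), b=5^-2·(≡3) mod 5; (2|5)=-1, (3|5)=-1; (−1)^{-2·-2·2}·(-1)^-2·(-1)^-2 = +1.
v=13: a=13^1·(≡7), b=13^3·(≡1) mod 13; (7|13)=-1, (1|13)=+1; (−1)^{1·3·6}·(-1)^3·(+1)^1 = -1.
|Ram(-389818, 13)| = 4, even; anisotropic at {2, 11, 13, 47}.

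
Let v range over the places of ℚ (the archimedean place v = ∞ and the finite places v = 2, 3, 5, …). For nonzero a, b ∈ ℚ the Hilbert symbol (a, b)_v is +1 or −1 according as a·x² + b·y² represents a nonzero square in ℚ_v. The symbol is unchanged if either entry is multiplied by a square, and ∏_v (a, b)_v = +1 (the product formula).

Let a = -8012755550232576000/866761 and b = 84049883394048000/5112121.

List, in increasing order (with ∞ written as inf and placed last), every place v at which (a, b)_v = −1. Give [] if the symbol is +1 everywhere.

[3, 5, 11, 13]

(a, b) ≡ (-15, 1430) mod (ℚ^×)²; places V = {2, 3, 5, 7, 11, 13, 17, 19, ∞}.
(a,b)_3: α=3, u≡1; β=4, v≡2 (mod 3); (1|3)=+1, (2|3)=-1; sign (−1)^0·+1^4·-1^3 = -1.
(a,b)_2: α=16, β=15; u≡1, v≡3 (mod 8); ε(u)ε(v)=0·1, αω(v)=16·1, βω(u)=15·0; sum ≡ 0  ⇒  +1.
(a,b)_∞: sgn(-15)=−, sgn(1430)=+, so +1.
(a,b)_19: α=-2, u≡6; β=-2, v≡17 (mod 19); (6|19)=+1, (17|19)=+1; sign (−1)^0·+1^-2·+1^-2 = +1.
(a,b)_17: α=0, u≡9; β=-2, v≡16 (mod 17); (9|17)=+1, (16|17)=+1; sign (−1)^0·+1^-2·+1^0 = +1.
(a,b)_5: α=3, u≡2; β=3, v≡4 (mod 5); (2|5)=-1, (4|5)=+1; sign (−1)^0·-1^3·+1^3 = -1.
(a,b)_11: α=8, u≡10; β=7, v≡4 (mod 11); (10|11)=-1, (4|11)=+1; sign (−1)^0·-1^7·+1^8 = -1.
(a,b)_13: α=2, u≡8; β=1, v≡7 (mod 13); (8|13)=-1, (7|13)=-1; sign (−1)^0·-1^1·-1^2 = -1.
(a,b)_7: α=-4, u≡6; β=-2, v≡2 (mod 7); (6|7)=-1, (2|7)=+1; sign (−1)^0·-1^-2·+1^-4 = +1.
Ram(-15, 1430) = {3, 5, 11, 13}; no ℚ_3-point on the conic.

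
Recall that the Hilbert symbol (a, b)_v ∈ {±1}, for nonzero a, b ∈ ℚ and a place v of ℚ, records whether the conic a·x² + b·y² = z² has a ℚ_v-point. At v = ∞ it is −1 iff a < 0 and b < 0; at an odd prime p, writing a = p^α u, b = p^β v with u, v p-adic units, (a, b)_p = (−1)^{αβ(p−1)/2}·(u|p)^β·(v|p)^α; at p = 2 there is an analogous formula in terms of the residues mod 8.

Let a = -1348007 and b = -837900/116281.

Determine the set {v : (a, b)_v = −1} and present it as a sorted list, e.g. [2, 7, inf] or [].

[29, inf]

Mod squares: a ≡ -1348007, b ≡ -19. Check v ∈ {∞, 2, 3, 5, 7, 11, 19, 23, 29, 31, 43, 47}.
v=3: a=3^0·(≡1), b=3^2·(≡2) mod 3; (1|3)=+1, (2|3)=-1; (−1)^{0·2·1}·(+1)^2·(-1)^0 = +1.
v=23: a=23^1·(≡18), b=23^0·(≡8) mod 23; (18|23)=+1, (8|23)=+1; (−1)^{1·0·11}·(+1)^0·(+1)^1 = +1.
v=29: a=29^1·(≡4), b=29^0·(≡10) mod 29; (4|29)=+1, (10|29)=-1; (−1)^{1·0·14}·(+1)^0·(-1)^1 = -1.
v=2: v_2(a)=0, v_2(b)=2; units ≡ 1, 5 (mod 8); ε·ε+αω+βω = 0·0+0·1+2·0 ≡ 0  ⇒  (a,b)_2 = +1.
v=∞: -1348007 < 0 and -19 < 0  ⇒  (a,b)_∞ = -1.
v=43: a=43^1·(≡41), b=43^0·(≡38) mod 43; (41|43)=+1, (38|43)=+1; (−1)^{1·0·21}·(+1)^0·(+1)^1 = +1.
v=19: a=19^0·(≡5), b=19^1·(≡18) mod 19; (5|19)=+1, (18|19)=-1; (−1)^{0·1·9}·(+1)^1·(-1)^0 = +1.
v=5: a=5^0·(≡3), b=5^2·(≡4) mod 5; (3|5)=-1, (4|5)=+1; (−1)^{0·2·2}·(-1)^2·(+1)^0 = +1.
v=31: a=31^0·(≡28), b=31^-2·(≡21) mod 31; (28|31)=+1, (21|31)=-1; (−1)^{0·-2·15}·(+1)^-2·(-1)^0 = +1.
v=47: a=47^1·(≡36), b=47^0·(≡21) mod 47; (36|47)=+1, (21|47)=+1; (−1)^{1·0·23}·(+1)^0·(+1)^1 = +1.
v=11: a=11^0·(≡10), b=11^-2·(≡9) mod 11; (10|11)=-1, (9|11)=+1; (−1)^{0·-2·5}·(-1)^-2·(+1)^0 = +1.
v=7: a=7^0·(≡4), b=7^2·(≡2) mod 7; (4|7)=+1, (2|7)=+1; (−1)^{0·2·3}·(+1)^2·(+1)^0 = +1.
|Ram(-1348007, -19)| = 2, even; anisotropic at {29, ∞}.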